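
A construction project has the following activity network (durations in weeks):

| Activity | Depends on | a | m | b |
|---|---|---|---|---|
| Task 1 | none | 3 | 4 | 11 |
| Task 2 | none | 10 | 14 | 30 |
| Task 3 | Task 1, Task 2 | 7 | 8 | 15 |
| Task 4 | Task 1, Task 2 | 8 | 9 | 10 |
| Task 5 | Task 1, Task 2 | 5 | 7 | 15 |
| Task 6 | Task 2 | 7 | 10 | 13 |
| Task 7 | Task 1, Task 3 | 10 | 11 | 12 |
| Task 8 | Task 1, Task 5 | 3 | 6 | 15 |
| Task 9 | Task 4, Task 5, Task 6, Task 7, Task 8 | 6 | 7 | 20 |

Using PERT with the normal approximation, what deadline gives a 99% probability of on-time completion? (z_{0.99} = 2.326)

te_Task 1 = (3 + 4·4 + 11)/6 = 30/6 = 5; σ²_Task 1 = ((11−3)/6)² = 1.778
te_Task 2 = (10 + 4·14 + 30)/6 = 96/6 = 16; σ²_Task 2 = ((30−10)/6)² = 11.111
te_Task 3 = (7 + 4·8 + 15)/6 = 54/6 = 9; σ²_Task 3 = ((15−7)/6)² = 1.778
te_Task 4 = (8 + 4·9 + 10)/6 = 54/6 = 9; σ²_Task 4 = ((10−8)/6)² = 0.111
te_Task 5 = (5 + 4·7 + 15)/6 = 48/6 = 8; σ²_Task 5 = ((15−5)/6)² = 2.778
te_Task 6 = (7 + 4·10 + 13)/6 = 60/6 = 10; σ²_Task 6 = ((13−7)/6)² = 1.000
te_Task 7 = (10 + 4·11 + 12)/6 = 66/6 = 11; σ²_Task 7 = ((12−10)/6)² = 0.111
te_Task 8 = (3 + 4·6 + 15)/6 = 42/6 = 7; σ²_Task 8 = ((15−3)/6)² = 4.000
te_Task 9 = (6 + 4·7 + 20)/6 = 54/6 = 9; σ²_Task 9 = ((20−6)/6)² = 5.444

Forward pass:
ES_Task 1 = 0; EF_Task 1 = 5
ES_Task 2 = 0; EF_Task 2 = 16
ES_Task 3 = max(EF_Task 1=5, EF_Task 2=16) = 16; EF_Task 3 = 16+9 = 25
ES_Task 4 = max(EF_Task 1=5, EF_Task 2=16) = 16; EF_Task 4 = 16+9 = 25
ES_Task 5 = max(EF_Task 1=5, EF_Task 2=16) = 16; EF_Task 5 = 16+8 = 24
ES_Task 6 = 16; EF_Task 6 = 16+10 = 26
ES_Task 7 = max(EF_Task 1=5, EF_Task 3=25) = 25; EF_Task 7 = 25+11 = 36
ES_Task 8 = max(EF_Task 1=5, EF_Task 5=24) = 24; EF_Task 8 = 24+7 = 31
ES_Task 9 = max(EF_Task 4=25, EF_Task 5=24, EF_Task 6=26, EF_Task 7=36, EF_Task 8=31) = 36; EF_Task 9 = 36+9 = 45
Expected project duration μ = 45 weeks. Critical path: Task 2 → Task 3 → Task 7 → Task 9.

Variance along critical path = 11.111 + 1.778 + 0.111 + 5.444 = 18.444; σ = 4.295 weeks.
D = μ + z·σ = 45 + 2.326·4.295 = 55.0 weeks

55.0 weeks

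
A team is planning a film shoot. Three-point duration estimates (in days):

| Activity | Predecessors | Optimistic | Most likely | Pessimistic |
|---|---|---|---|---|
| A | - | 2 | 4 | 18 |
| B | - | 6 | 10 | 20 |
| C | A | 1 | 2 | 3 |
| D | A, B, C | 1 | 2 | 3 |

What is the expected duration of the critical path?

13 days

te_A = (2 + 4·4 + 18)/6 = 36/6 = 6
te_B = (6 + 4·10 + 20)/6 = 66/6 = 11
te_C = (1 + 4·2 + 3)/6 = 12/6 = 2
te_D = (1 + 4·2 + 3)/6 = 12/6 = 2

Forward pass:
ES_A = 0; EF_A = 6
ES_B = 0; EF_B = 11
ES_C = 6; EF_C = 6+2 = 8
ES_D = max(EF_A=6, EF_B=11, EF_C=8) = 11; EF_D = 11+2 = 13
Expected project duration μ = 13 days. Critical path: B → D.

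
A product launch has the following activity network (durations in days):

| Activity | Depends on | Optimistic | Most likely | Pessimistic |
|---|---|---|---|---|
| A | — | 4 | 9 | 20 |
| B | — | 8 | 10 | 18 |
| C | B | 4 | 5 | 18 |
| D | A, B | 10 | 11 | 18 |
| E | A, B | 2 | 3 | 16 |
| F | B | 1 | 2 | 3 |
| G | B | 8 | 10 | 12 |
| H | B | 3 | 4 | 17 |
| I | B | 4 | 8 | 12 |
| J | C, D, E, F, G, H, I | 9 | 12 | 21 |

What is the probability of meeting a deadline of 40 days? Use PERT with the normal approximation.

0.914

te_A = (4 + 4·9 + 20)/6 = 60/6 = 10; σ²_A = ((20−4)/6)² = 7.111
te_B = (8 + 4·10 + 18)/6 = 66/6 = 11; σ²_B = ((18−8)/6)² = 2.778
te_C = (4 + 4·5 + 18)/6 = 42/6 = 7; σ²_C = ((18−4)/6)² = 5.444
te_D = (10 + 4·11 + 18)/6 = 72/6 = 12; σ²_D = ((18−10)/6)² = 1.778
te_E = (2 + 4·3 + 16)/6 = 30/6 = 5; σ²_E = ((16−2)/6)² = 5.444
te_F = (1 + 4·2 + 3)/6 = 12/6 = 2; σ²_F = ((3−1)/6)² = 0.111
te_G = (8 + 4·10 + 12)/6 = 60/6 = 10; σ²_G = ((12−8)/6)² = 0.444
te_H = (3 + 4·4 + 17)/6 = 36/6 = 6; σ²_H = ((17−3)/6)² = 5.444
te_I = (4 + 4·8 + 12)/6 = 48/6 = 8; σ²_I = ((12−4)/6)² = 1.778
te_J = (9 + 4·12 + 21)/6 = 78/6 = 13; σ²_J = ((21−9)/6)² = 4.000

Forward pass:
ES_A = 0; EF_A = 10
ES_B = 0; EF_B = 11
ES_C = 11; EF_C = 11+7 = 18
ES_D = max(EF_A=10, EF_B=11) = 11; EF_D = 11+12 = 23
ES_E = max(EF_A=10, EF_B=11) = 11; EF_E = 11+5 = 16
ES_F = 11; EF_F = 11+2 = 13
ES_G = 11; EF_G = 11+10 = 21
ES_H = 11; EF_H = 11+6 = 17
ES_I = 11; EF_I = 11+8 = 19
ES_J = max(EF_C=18, EF_D=23, EF_E=16, EF_F=13, EF_G=21, EF_H=17, EF_I=19) = 23; EF_J = 23+13 = 36
Expected project duration μ = 36 days. Critical path: B → D → J.

Variance along critical path = 2.778 + 1.778 + 4.000 = 8.556; σ = √8.556 = 2.925 days.
Z = (40 − 36) / 2.925 = 1.368
P(T ≤ 40) = Φ(1.368) ≈ 0.914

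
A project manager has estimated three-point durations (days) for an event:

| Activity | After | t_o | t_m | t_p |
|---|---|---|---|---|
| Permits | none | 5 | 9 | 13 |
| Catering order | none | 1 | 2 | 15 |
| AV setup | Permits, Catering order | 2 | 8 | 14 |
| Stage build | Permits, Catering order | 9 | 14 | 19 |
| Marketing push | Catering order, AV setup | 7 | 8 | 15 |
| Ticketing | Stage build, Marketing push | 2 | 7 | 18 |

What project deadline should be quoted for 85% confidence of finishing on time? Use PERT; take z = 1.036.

te_Permits = (5 + 4·9 + 13)/6 = 54/6 = 9; σ²_Permits = ((13−5)/6)² = 1.778
te_Catering order = (1 + 4·2 + 15)/6 = 24/6 = 4; σ²_Catering order = ((15−1)/6)² = 5.444
te_AV setup = (2 + 4·8 + 14)/6 = 48/6 = 8; σ²_AV setup = ((14−2)/6)² = 4.000
te_Stage build = (9 + 4·14 + 19)/6 = 84/6 = 14; σ²_Stage build = ((19−9)/6)² = 2.778
te_Marketing push = (7 + 4·8 + 15)/6 = 54/6 = 9; σ²_Marketing push = ((15−7)/6)² = 1.778
te_Ticketing = (2 + 4·7 + 18)/6 = 48/6 = 8; σ²_Ticketing = ((18−2)/6)² = 7.111

Forward pass:
ES_Permits = 0; EF_Permits = 9
ES_Catering order = 0; EF_Catering order = 4
ES_AV setup = max(EF_Permits=9, EF_Catering order=4) = 9; EF_AV setup = 9+8 = 17
ES_Stage build = max(EF_Permits=9, EF_Catering order=4) = 9; EF_Stage build = 9+14 = 23
ES_Marketing push = max(EF_Catering order=4, EF_AV setup=17) = 17; EF_Marketing push = 17+9 = 26
ES_Ticketing = max(EF_Stage build=23, EF_Marketing push=26) = 26; EF_Ticketing = 26+8 = 34
Expected project duration μ = 34 days. Critical path: Permits → AV setup → Marketing push → Ticketing.

Variance along critical path = 1.778 + 4.000 + 1.778 + 7.111 = 14.667; σ = 3.830 days.
D = μ + z·σ = 34 + 1.036·3.830 = 38.0 days

38.0 days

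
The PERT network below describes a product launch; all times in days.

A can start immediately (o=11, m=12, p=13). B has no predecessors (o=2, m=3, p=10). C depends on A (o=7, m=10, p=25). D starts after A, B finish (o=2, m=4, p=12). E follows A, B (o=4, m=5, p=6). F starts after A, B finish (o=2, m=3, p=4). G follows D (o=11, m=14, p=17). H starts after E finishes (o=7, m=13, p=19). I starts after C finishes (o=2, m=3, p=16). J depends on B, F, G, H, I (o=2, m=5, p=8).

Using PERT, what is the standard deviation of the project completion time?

2.21 days

te_A = (11 + 4·12 + 13)/6 = 72/6 = 12; σ²_A = ((13−11)/6)² = 0.111
te_B = (2 + 4·3 + 10)/6 = 24/6 = 4; σ²_B = ((10−2)/6)² = 1.778
te_C = (7 + 4·10 + 25)/6 = 72/6 = 12; σ²_C = ((25−7)/6)² = 9.000
te_D = (2 + 4·4 + 12)/6 = 30/6 = 5; σ²_D = ((12−2)/6)² = 2.778
te_E = (4 + 4·5 + 6)/6 = 30/6 = 5; σ²_E = ((6−4)/6)² = 0.111
te_F = (2 + 4·3 + 4)/6 = 18/6 = 3; σ²_F = ((4−2)/6)² = 0.111
te_G = (11 + 4·14 + 17)/6 = 84/6 = 14; σ²_G = ((17−11)/6)² = 1.000
te_H = (7 + 4·13 + 19)/6 = 78/6 = 13; σ²_H = ((19−7)/6)² = 4.000
te_I = (2 + 4·3 + 16)/6 = 30/6 = 5; σ²_I = ((16−2)/6)² = 5.444
te_J = (2 + 4·5 + 8)/6 = 30/6 = 5; σ²_J = ((8−2)/6)² = 1.000

Forward pass:
ES_A = 0; EF_A = 12
ES_B = 0; EF_B = 4
ES_C = 12; EF_C = 12+12 = 24
ES_D = max(EF_A=12, EF_B=4) = 12; EF_D = 12+5 = 17
ES_E = max(EF_A=12, EF_B=4) = 12; EF_E = 12+5 = 17
ES_F = max(EF_A=12, EF_B=4) = 12; EF_F = 12+3 = 15
ES_G = 17; EF_G = 17+14 = 31
ES_H = 17; EF_H = 17+13 = 30
ES_I = 24; EF_I = 24+5 = 29
ES_J = max(EF_B=4, EF_F=15, EF_G=31, EF_H=30, EF_I=29) = 31; EF_J = 31+5 = 36
Expected project duration μ = 36 days. Critical path: A → D → G → J.

Variance along critical path = 0.111 + 2.778 + 1.000 + 1.000 = 4.889
σ = √4.889 = 2.211 days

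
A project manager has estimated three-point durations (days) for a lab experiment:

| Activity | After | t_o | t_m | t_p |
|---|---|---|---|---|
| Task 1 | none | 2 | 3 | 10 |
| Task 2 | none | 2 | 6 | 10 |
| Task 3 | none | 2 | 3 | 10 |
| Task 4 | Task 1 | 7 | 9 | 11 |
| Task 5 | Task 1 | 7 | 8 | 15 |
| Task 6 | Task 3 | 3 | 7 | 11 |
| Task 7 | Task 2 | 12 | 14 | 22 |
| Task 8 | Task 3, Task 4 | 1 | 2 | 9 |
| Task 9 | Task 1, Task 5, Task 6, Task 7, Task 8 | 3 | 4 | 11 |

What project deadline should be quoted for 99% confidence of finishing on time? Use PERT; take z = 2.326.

te_Task 1 = (2 + 4·3 + 10)/6 = 24/6 = 4; σ²_Task 1 = ((10−2)/6)² = 1.778
te_Task 2 = (2 + 4·6 + 10)/6 = 36/6 = 6; σ²_Task 2 = ((10−2)/6)² = 1.778
te_Task 3 = (2 + 4·3 + 10)/6 = 24/6 = 4; σ²_Task 3 = ((10−2)/6)² = 1.778
te_Task 4 = (7 + 4·9 + 11)/6 = 54/6 = 9; σ²_Task 4 = ((11−7)/6)² = 0.444
te_Task 5 = (7 + 4·8 + 15)/6 = 54/6 = 9; σ²_Task 5 = ((15−7)/6)² = 1.778
te_Task 6 = (3 + 4·7 + 11)/6 = 42/6 = 7; σ²_Task 6 = ((11−3)/6)² = 1.778
te_Task 7 = (12 + 4·14 + 22)/6 = 90/6 = 15; σ²_Task 7 = ((22−12)/6)² = 2.778
te_Task 8 = (1 + 4·2 + 9)/6 = 18/6 = 3; σ²_Task 8 = ((9−1)/6)² = 1.778
te_Task 9 = (3 + 4·4 + 11)/6 = 30/6 = 5; σ²_Task 9 = ((11−3)/6)² = 1.778

Forward pass:
ES_Task 1 = 0; EF_Task 1 = 4
ES_Task 2 = 0; EF_Task 2 = 6
ES_Task 3 = 0; EF_Task 3 = 4
ES_Task 4 = 4; EF_Task 4 = 4+9 = 13
ES_Task 5 = 4; EF_Task 5 = 4+9 = 13
ES_Task 6 = 4; EF_Task 6 = 4+7 = 11
ES_Task 7 = 6; EF_Task 7 = 6+15 = 21
ES_Task 8 = max(EF_Task 3=4, EF_Task 4=13) = 13; EF_Task 8 = 13+3 = 16
ES_Task 9 = max(EF_Task 1=4, EF_Task 5=13, EF_Task 6=11, EF_Task 7=21, EF_Task 8=16) = 21; EF_Task 9 = 21+5 = 26
Expected project duration μ = 26 days. Critical path: Task 2 → Task 7 → Task 9.

Variance along critical path = 1.778 + 2.778 + 1.778 = 6.333; σ = 2.517 days.
D = μ + z·σ = 26 + 2.326·2.517 = 31.9 days

31.9 days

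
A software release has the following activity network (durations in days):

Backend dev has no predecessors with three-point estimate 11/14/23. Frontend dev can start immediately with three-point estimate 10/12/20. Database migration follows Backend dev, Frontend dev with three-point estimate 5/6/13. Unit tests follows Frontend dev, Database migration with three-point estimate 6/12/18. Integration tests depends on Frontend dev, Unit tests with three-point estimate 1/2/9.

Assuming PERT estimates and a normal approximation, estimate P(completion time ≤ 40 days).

0.811

te_Backend dev = (11 + 4·14 + 23)/6 = 90/6 = 15; σ²_Backend dev = ((23−11)/6)² = 4.000
te_Frontend dev = (10 + 4·12 + 20)/6 = 78/6 = 13; σ²_Frontend dev = ((20−10)/6)² = 2.778
te_Database migration = (5 + 4·6 + 13)/6 = 42/6 = 7; σ²_Database migration = ((13−5)/6)² = 1.778
te_Unit tests = (6 + 4·12 + 18)/6 = 72/6 = 12; σ²_Unit tests = ((18−6)/6)² = 4.000
te_Integration tests = (1 + 4·2 + 9)/6 = 18/6 = 3; σ²_Integration tests = ((9−1)/6)² = 1.778

Forward pass:
ES_Backend dev = 0; EF_Backend dev = 15
ES_Frontend dev = 0; EF_Frontend dev = 13
ES_Database migration = max(EF_Backend dev=15, EF_Frontend dev=13) = 15; EF_Database migration = 15+7 = 22
ES_Unit tests = max(EF_Frontend dev=13, EF_Database migration=22) = 22; EF_Unit tests = 22+12 = 34
ES_Integration tests = max(EF_Frontend dev=13, EF_Unit tests=34) = 34; EF_Integration tests = 34+3 = 37
Expected project duration μ = 37 days. Critical path: Backend dev → Database migration → Unit tests → Integration tests.

Variance along critical path = 4.000 + 1.778 + 4.000 + 1.778 = 11.556; σ = √11.556 = 3.399 days.
Z = (40 − 37) / 3.399 = 0.883
P(T ≤ 40) = Φ(0.883) ≈ 0.811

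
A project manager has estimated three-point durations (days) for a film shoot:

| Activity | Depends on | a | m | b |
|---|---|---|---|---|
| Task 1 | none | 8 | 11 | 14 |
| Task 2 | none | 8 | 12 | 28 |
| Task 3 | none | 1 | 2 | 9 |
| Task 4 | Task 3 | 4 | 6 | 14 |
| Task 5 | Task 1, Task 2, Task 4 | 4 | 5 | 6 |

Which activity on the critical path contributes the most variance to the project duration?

te_Task 1 = (8 + 4·11 + 14)/6 = 66/6 = 11; σ²_Task 1 = ((14−8)/6)² = 1.000
te_Task 2 = (8 + 4·12 + 28)/6 = 84/6 = 14; σ²_Task 2 = ((28−8)/6)² = 11.111
te_Task 3 = (1 + 4·2 + 9)/6 = 18/6 = 3; σ²_Task 3 = ((9−1)/6)² = 1.778
te_Task 4 = (4 + 4·6 + 14)/6 = 42/6 = 7; σ²_Task 4 = ((14−4)/6)² = 2.778
te_Task 5 = (4 + 4·5 + 6)/6 = 30/6 = 5; σ²_Task 5 = ((6−4)/6)² = 0.111

Forward pass:
ES_Task 1 = 0; EF_Task 1 = 11
ES_Task 2 = 0; EF_Task 2 = 14
ES_Task 3 = 0; EF_Task 3 = 3
ES_Task 4 = 3; EF_Task 4 = 3+7 = 10
ES_Task 5 = max(EF_Task 1=11, EF_Task 2=14, EF_Task 4=10) = 14; EF_Task 5 = 14+5 = 19
Expected project duration μ = 19 days. Critical path: Task 2 → Task 5.

Variances on critical path: σ²_Task 2=11.111, σ²_Task 5=0.111.
Largest is σ²_Task 2 = 11.111.

Task 2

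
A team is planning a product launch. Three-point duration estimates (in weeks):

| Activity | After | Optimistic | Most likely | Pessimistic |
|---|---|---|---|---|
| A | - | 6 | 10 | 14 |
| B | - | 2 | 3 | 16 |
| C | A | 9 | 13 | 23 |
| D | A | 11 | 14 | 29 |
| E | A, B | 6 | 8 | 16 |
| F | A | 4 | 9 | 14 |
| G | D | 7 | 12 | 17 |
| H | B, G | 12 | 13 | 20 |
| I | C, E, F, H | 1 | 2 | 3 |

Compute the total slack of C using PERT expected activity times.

te_A = (6 + 4·10 + 14)/6 = 60/6 = 10
te_B = (2 + 4·3 + 16)/6 = 30/6 = 5
te_C = (9 + 4·13 + 23)/6 = 84/6 = 14
te_D = (11 + 4·14 + 29)/6 = 96/6 = 16
te_E = (6 + 4·8 + 16)/6 = 54/6 = 9
te_F = (4 + 4·9 + 14)/6 = 54/6 = 9
te_G = (7 + 4·12 + 17)/6 = 72/6 = 12
te_H = (12 + 4·13 + 20)/6 = 84/6 = 14
te_I = (1 + 4·2 + 3)/6 = 12/6 = 2

Forward pass:
ES_A = 0; EF_A = 10
ES_B = 0; EF_B = 5
ES_C = 10; EF_C = 10+14 = 24
ES_D = 10; EF_D = 10+16 = 26
ES_E = max(EF_A=10, EF_B=5) = 10; EF_E = 10+9 = 19
ES_F = 10; EF_F = 10+9 = 19
ES_G = 26; EF_G = 26+12 = 38
ES_H = max(EF_B=5, EF_G=38) = 38; EF_H = 38+14 = 52
ES_I = max(EF_C=24, EF_E=19, EF_F=19, EF_H=52) = 52; EF_I = 52+2 = 54
Expected project duration μ = 54 weeks. Critical path: A → D → G → H → I.

Backward pass:
LF_I = 54; LS_I = 54−2 = 52
LF_H = LS_I = 52; LS_H = 52−14 = 38
LF_G = LS_H = 38; LS_G = 38−12 = 26
LF_F = LS_I = 52; LS_F = 52−9 = 43
LF_E = LS_I = 52; LS_E = 52−9 = 43
LF_D = LS_G = 26; LS_D = 26−16 = 10
LF_C = LS_I = 52; LS_C = 52−14 = 38
LF_B = min(LS_E=43, LS_H=38) = 38; LS_B = 38−5 = 33
LF_A = min(LS_C=38, LS_D=10, LS_E=43, LS_F=43) = 10; LS_A = 10−10 = 0
Slack_C = LS_C − ES_C = 38 − 10 = 28

28 weeks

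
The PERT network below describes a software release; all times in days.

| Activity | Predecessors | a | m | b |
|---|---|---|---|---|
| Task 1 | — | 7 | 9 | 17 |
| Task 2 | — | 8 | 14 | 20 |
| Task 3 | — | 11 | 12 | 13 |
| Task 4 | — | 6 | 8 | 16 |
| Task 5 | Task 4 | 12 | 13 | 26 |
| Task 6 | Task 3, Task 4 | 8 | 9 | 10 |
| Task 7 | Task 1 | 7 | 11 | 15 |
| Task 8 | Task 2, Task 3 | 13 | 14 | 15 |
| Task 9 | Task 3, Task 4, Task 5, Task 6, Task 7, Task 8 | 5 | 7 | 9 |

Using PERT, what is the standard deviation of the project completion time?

te_Task 1 = (7 + 4·9 + 17)/6 = 60/6 = 10; σ²_Task 1 = ((17−7)/6)² = 2.778
te_Task 2 = (8 + 4·14 + 20)/6 = 84/6 = 14; σ²_Task 2 = ((20−8)/6)² = 4.000
te_Task 3 = (11 + 4·12 + 13)/6 = 72/6 = 12; σ²_Task 3 = ((13−11)/6)² = 0.111
te_Task 4 = (6 + 4·8 + 16)/6 = 54/6 = 9; σ²_Task 4 = ((16−6)/6)² = 2.778
te_Task 5 = (12 + 4·13 + 26)/6 = 90/6 = 15; σ²_Task 5 = ((26−12)/6)² = 5.444
te_Task 6 = (8 + 4·9 + 10)/6 = 54/6 = 9; σ²_Task 6 = ((10−8)/6)² = 0.111
te_Task 7 = (7 + 4·11 + 15)/6 = 66/6 = 11; σ²_Task 7 = ((15−7)/6)² = 1.778
te_Task 8 = (13 + 4·14 + 15)/6 = 84/6 = 14; σ²_Task 8 = ((15−13)/6)² = 0.111
te_Task 9 = (5 + 4·7 + 9)/6 = 42/6 = 7; σ²_Task 9 = ((9−5)/6)² = 0.444

Forward pass:
ES_Task 1 = 0; EF_Task 1 = 10
ES_Task 2 = 0; EF_Task 2 = 14
ES_Task 3 = 0; EF_Task 3 = 12
ES_Task 4 = 0; EF_Task 4 = 9
ES_Task 5 = 9; EF_Task 5 = 9+15 = 24
ES_Task 6 = max(EF_Task 3=12, EF_Task 4=9) = 12; EF_Task 6 = 12+9 = 21
ES_Task 7 = 10; EF_Task 7 = 10+11 = 21
ES_Task 8 = max(EF_Task 2=14, EF_Task 3=12) = 14; EF_Task 8 = 14+14 = 28
ES_Task 9 = max(EF_Task 3=12, EF_Task 4=9, EF_Task 5=24, EF_Task 6=21, EF_Task 7=21, EF_Task 8=28) = 28; EF_Task 9 = 28+7 = 35
Expected project duration μ = 35 days. Critical path: Task 2 → Task 8 → Task 9.

Variance along critical path = 4.000 + 0.111 + 0.444 = 4.556
σ = √4.556 = 2.134 days

2.13 days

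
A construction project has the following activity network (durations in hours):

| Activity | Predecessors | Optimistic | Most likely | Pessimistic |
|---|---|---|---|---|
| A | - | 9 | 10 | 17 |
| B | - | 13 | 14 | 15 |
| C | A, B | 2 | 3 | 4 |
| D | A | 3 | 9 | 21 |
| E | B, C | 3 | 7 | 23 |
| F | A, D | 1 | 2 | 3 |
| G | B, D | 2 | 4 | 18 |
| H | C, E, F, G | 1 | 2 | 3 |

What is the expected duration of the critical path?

29 hours

te_A = (9 + 4·10 + 17)/6 = 66/6 = 11
te_B = (13 + 4·14 + 15)/6 = 84/6 = 14
te_C = (2 + 4·3 + 4)/6 = 18/6 = 3
te_D = (3 + 4·9 + 21)/6 = 60/6 = 10
te_E = (3 + 4·7 + 23)/6 = 54/6 = 9
te_F = (1 + 4·2 + 3)/6 = 12/6 = 2
te_G = (2 + 4·4 + 18)/6 = 36/6 = 6
te_H = (1 + 4·2 + 3)/6 = 12/6 = 2

Forward pass:
ES_A = 0; EF_A = 11
ES_B = 0; EF_B = 14
ES_C = max(EF_A=11, EF_B=14) = 14; EF_C = 14+3 = 17
ES_D = 11; EF_D = 11+10 = 21
ES_E = max(EF_B=14, EF_C=17) = 17; EF_E = 17+9 = 26
ES_F = max(EF_A=11, EF_D=21) = 21; EF_F = 21+2 = 23
ES_G = max(EF_B=14, EF_D=21) = 21; EF_G = 21+6 = 27
ES_H = max(EF_C=17, EF_E=26, EF_F=23, EF_G=27) = 27; EF_H = 27+2 = 29
Expected project duration μ = 29 hours. Critical path: A → D → G → H.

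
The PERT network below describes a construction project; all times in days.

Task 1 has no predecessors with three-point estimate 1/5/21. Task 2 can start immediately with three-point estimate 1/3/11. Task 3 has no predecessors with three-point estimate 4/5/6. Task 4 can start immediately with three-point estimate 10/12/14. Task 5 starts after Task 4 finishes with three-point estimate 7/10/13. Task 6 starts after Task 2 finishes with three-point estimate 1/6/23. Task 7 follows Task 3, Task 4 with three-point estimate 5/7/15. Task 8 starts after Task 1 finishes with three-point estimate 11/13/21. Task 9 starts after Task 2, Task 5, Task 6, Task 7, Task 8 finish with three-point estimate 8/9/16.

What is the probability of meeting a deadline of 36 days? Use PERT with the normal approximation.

te_Task 1 = (1 + 4·5 + 21)/6 = 42/6 = 7; σ²_Task 1 = ((21−1)/6)² = 11.111
te_Task 2 = (1 + 4·3 + 11)/6 = 24/6 = 4; σ²_Task 2 = ((11−1)/6)² = 2.778
te_Task 3 = (4 + 4·5 + 6)/6 = 30/6 = 5; σ²_Task 3 = ((6−4)/6)² = 0.111
te_Task 4 = (10 + 4·12 + 14)/6 = 72/6 = 12; σ²_Task 4 = ((14−10)/6)² = 0.444
te_Task 5 = (7 + 4·10 + 13)/6 = 60/6 = 10; σ²_Task 5 = ((13−7)/6)² = 1.000
te_Task 6 = (1 + 4·6 + 23)/6 = 48/6 = 8; σ²_Task 6 = ((23−1)/6)² = 13.444
te_Task 7 = (5 + 4·7 + 15)/6 = 48/6 = 8; σ²_Task 7 = ((15−5)/6)² = 2.778
te_Task 8 = (11 + 4·13 + 21)/6 = 84/6 = 14; σ²_Task 8 = ((21−11)/6)² = 2.778
te_Task 9 = (8 + 4·9 + 16)/6 = 60/6 = 10; σ²_Task 9 = ((16−8)/6)² = 1.778

Forward pass:
ES_Task 1 = 0; EF_Task 1 = 7
ES_Task 2 = 0; EF_Task 2 = 4
ES_Task 3 = 0; EF_Task 3 = 5
ES_Task 4 = 0; EF_Task 4 = 12
ES_Task 5 = 12; EF_Task 5 = 12+10 = 22
ES_Task 6 = 4; EF_Task 6 = 4+8 = 12
ES_Task 7 = max(EF_Task 3=5, EF_Task 4=12) = 12; EF_Task 7 = 12+8 = 20
ES_Task 8 = 7; EF_Task 8 = 7+14 = 21
ES_Task 9 = max(EF_Task 2=4, EF_Task 5=22, EF_Task 6=12, EF_Task 7=20, EF_Task 8=21) = 22; EF_Task 9 = 22+10 = 32
Expected project duration μ = 32 days. Critical path: Task 4 → Task 5 → Task 9.

Variance along critical path = 0.444 + 1.000 + 1.778 = 3.222; σ = √3.222 = 1.795 days.
Z = (36 − 32) / 1.795 = 2.228
P(T ≤ 36) = Φ(2.228) ≈ 0.987

0.987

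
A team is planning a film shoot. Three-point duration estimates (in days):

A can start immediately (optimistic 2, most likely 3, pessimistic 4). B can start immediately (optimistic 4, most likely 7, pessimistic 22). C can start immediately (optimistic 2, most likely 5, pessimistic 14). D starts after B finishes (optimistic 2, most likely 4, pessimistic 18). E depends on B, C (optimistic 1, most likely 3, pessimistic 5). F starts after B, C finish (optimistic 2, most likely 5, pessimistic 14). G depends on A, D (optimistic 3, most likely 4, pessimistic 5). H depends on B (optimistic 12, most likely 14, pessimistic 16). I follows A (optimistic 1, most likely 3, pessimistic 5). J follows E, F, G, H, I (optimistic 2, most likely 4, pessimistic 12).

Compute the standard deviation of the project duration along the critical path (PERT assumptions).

3.50 days

te_A = (2 + 4·3 + 4)/6 = 18/6 = 3; σ²_A = ((4−2)/6)² = 0.111
te_B = (4 + 4·7 + 22)/6 = 54/6 = 9; σ²_B = ((22−4)/6)² = 9.000
te_C = (2 + 4·5 + 14)/6 = 36/6 = 6; σ²_C = ((14−2)/6)² = 4.000
te_D = (2 + 4·4 + 18)/6 = 36/6 = 6; σ²_D = ((18−2)/6)² = 7.111
te_E = (1 + 4·3 + 5)/6 = 18/6 = 3; σ²_E = ((5−1)/6)² = 0.444
te_F = (2 + 4·5 + 14)/6 = 36/6 = 6; σ²_F = ((14−2)/6)² = 4.000
te_G = (3 + 4·4 + 5)/6 = 24/6 = 4; σ²_G = ((5−3)/6)² = 0.111
te_H = (12 + 4·14 + 16)/6 = 84/6 = 14; σ²_H = ((16−12)/6)² = 0.444
te_I = (1 + 4·3 + 5)/6 = 18/6 = 3; σ²_I = ((5−1)/6)² = 0.444
te_J = (2 + 4·4 + 12)/6 = 30/6 = 5; σ²_J = ((12−2)/6)² = 2.778

Forward pass:
ES_A = 0; EF_A = 3
ES_B = 0; EF_B = 9
ES_C = 0; EF_C = 6
ES_D = 9; EF_D = 9+6 = 15
ES_E = max(EF_B=9, EF_C=6) = 9; EF_E = 9+3 = 12
ES_F = max(EF_B=9, EF_C=6) = 9; EF_F = 9+6 = 15
ES_G = max(EF_A=3, EF_D=15) = 15; EF_G = 15+4 = 19
ES_H = 9; EF_H = 9+14 = 23
ES_I = 3; EF_I = 3+3 = 6
ES_J = max(EF_E=12, EF_F=15, EF_G=19, EF_H=23, EF_I=6) = 23; EF_J = 23+5 = 28
Expected project duration μ = 28 days. Critical path: B → H → J.

Variance along critical path = 9.000 + 0.444 + 2.778 = 12.222
σ = √12.222 = 3.496 days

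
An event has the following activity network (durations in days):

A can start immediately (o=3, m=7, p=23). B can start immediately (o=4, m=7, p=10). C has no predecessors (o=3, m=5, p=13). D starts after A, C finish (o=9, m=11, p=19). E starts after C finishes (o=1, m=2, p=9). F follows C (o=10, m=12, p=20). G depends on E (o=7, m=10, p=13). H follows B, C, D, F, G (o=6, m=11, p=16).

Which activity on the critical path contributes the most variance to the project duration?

A

te_A = (3 + 4·7 + 23)/6 = 54/6 = 9; σ²_A = ((23−3)/6)² = 11.111
te_B = (4 + 4·7 + 10)/6 = 42/6 = 7; σ²_B = ((10−4)/6)² = 1.000
te_C = (3 + 4·5 + 13)/6 = 36/6 = 6; σ²_C = ((13−3)/6)² = 2.778
te_D = (9 + 4·11 + 19)/6 = 72/6 = 12; σ²_D = ((19−9)/6)² = 2.778
te_E = (1 + 4·2 + 9)/6 = 18/6 = 3; σ²_E = ((9−1)/6)² = 1.778
te_F = (10 + 4·12 + 20)/6 = 78/6 = 13; σ²_F = ((20−10)/6)² = 2.778
te_G = (7 + 4·10 + 13)/6 = 60/6 = 10; σ²_G = ((13−7)/6)² = 1.000
te_H = (6 + 4·11 + 16)/6 = 66/6 = 11; σ²_H = ((16−6)/6)² = 2.778

Forward pass:
ES_A = 0; EF_A = 9
ES_B = 0; EF_B = 7
ES_C = 0; EF_C = 6
ES_D = max(EF_A=9, EF_C=6) = 9; EF_D = 9+12 = 21
ES_E = 6; EF_E = 6+3 = 9
ES_F = 6; EF_F = 6+13 = 19
ES_G = 9; EF_G = 9+10 = 19
ES_H = max(EF_B=7, EF_C=6, EF_D=21, EF_F=19, EF_G=19) = 21; EF_H = 21+11 = 32
Expected project duration μ = 32 days. Critical path: A → D → H.

Variances on critical path: σ²_A=11.111, σ²_D=2.778, σ²_H=2.778.
Largest is σ²_A = 11.111.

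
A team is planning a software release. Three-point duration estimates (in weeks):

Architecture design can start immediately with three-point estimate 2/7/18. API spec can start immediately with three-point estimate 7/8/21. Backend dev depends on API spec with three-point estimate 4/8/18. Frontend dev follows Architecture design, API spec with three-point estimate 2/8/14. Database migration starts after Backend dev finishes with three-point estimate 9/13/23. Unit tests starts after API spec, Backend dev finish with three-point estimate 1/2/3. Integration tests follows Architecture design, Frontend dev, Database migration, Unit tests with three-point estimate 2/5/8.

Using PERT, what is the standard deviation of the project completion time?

4.16 weeks

te_Architecture design = (2 + 4·7 + 18)/6 = 48/6 = 8; σ²_Architecture design = ((18−2)/6)² = 7.111
te_API spec = (7 + 4·8 + 21)/6 = 60/6 = 10; σ²_API spec = ((21−7)/6)² = 5.444
te_Backend dev = (4 + 4·8 + 18)/6 = 54/6 = 9; σ²_Backend dev = ((18−4)/6)² = 5.444
te_Frontend dev = (2 + 4·8 + 14)/6 = 48/6 = 8; σ²_Frontend dev = ((14−2)/6)² = 4.000
te_Database migration = (9 + 4·13 + 23)/6 = 84/6 = 14; σ²_Database migration = ((23−9)/6)² = 5.444
te_Unit tests = (1 + 4·2 + 3)/6 = 12/6 = 2; σ²_Unit tests = ((3−1)/6)² = 0.111
te_Integration tests = (2 + 4·5 + 8)/6 = 30/6 = 5; σ²_Integration tests = ((8−2)/6)² = 1.000

Forward pass:
ES_Architecture design = 0; EF_Architecture design = 8
ES_API spec = 0; EF_API spec = 10
ES_Backend dev = 10; EF_Backend dev = 10+9 = 19
ES_Frontend dev = max(EF_Architecture design=8, EF_API spec=10) = 10; EF_Frontend dev = 10+8 = 18
ES_Database migration = 19; EF_Database migration = 19+14 = 33
ES_Unit tests = max(EF_API spec=10, EF_Backend dev=19) = 19; EF_Unit tests = 19+2 = 21
ES_Integration tests = max(EF_Architecture design=8, EF_Frontend dev=18, EF_Database migration=33, EF_Unit tests=21) = 33; EF_Integration tests = 33+5 = 38
Expected project duration μ = 38 weeks. Critical path: API spec → Backend dev → Database migration → Integration tests.

Variance along critical path = 5.444 + 5.444 + 5.444 + 1.000 = 17.333
σ = √17.333 = 4.163 weeks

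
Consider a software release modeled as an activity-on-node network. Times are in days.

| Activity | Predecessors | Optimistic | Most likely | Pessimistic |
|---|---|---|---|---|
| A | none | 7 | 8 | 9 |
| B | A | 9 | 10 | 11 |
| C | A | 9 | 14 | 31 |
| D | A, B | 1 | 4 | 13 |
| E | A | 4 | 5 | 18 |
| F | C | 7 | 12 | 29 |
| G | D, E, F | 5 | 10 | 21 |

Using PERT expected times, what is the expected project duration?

49 days

te_A = (7 + 4·8 + 9)/6 = 48/6 = 8
te_B = (9 + 4·10 + 11)/6 = 60/6 = 10
te_C = (9 + 4·14 + 31)/6 = 96/6 = 16
te_D = (1 + 4·4 + 13)/6 = 30/6 = 5
te_E = (4 + 4·5 + 18)/6 = 42/6 = 7
te_F = (7 + 4·12 + 29)/6 = 84/6 = 14
te_G = (5 + 4·10 + 21)/6 = 66/6 = 11

Forward pass:
ES_A = 0; EF_A = 8
ES_B = 8; EF_B = 8+10 = 18
ES_C = 8; EF_C = 8+16 = 24
ES_D = max(EF_A=8, EF_B=18) = 18; EF_D = 18+5 = 23
ES_E = 8; EF_E = 8+7 = 15
ES_F = 24; EF_F = 24+14 = 38
ES_G = max(EF_D=23, EF_E=15, EF_F=38) = 38; EF_G = 38+11 = 49
Expected project duration μ = 49 days. Critical path: A → C → F → G.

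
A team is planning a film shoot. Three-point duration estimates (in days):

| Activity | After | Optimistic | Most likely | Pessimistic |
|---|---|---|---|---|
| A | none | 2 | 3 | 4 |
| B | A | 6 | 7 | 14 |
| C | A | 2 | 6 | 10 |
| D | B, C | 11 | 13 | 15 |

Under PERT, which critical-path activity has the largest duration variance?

B

te_A = (2 + 4·3 + 4)/6 = 18/6 = 3; σ²_A = ((4−2)/6)² = 0.111
te_B = (6 + 4·7 + 14)/6 = 48/6 = 8; σ²_B = ((14−6)/6)² = 1.778
te_C = (2 + 4·6 + 10)/6 = 36/6 = 6; σ²_C = ((10−2)/6)² = 1.778
te_D = (11 + 4·13 + 15)/6 = 78/6 = 13; σ²_D = ((15−11)/6)² = 0.444

Forward pass:
ES_A = 0; EF_A = 3
ES_B = 3; EF_B = 3+8 = 11
ES_C = 3; EF_C = 3+6 = 9
ES_D = max(EF_B=11, EF_C=9) = 11; EF_D = 11+13 = 24
Expected project duration μ = 24 days. Critical path: A → B → D.

Variances on critical path: σ²_A=0.111, σ²_B=1.778, σ²_D=0.444.
Largest is σ²_B = 1.778.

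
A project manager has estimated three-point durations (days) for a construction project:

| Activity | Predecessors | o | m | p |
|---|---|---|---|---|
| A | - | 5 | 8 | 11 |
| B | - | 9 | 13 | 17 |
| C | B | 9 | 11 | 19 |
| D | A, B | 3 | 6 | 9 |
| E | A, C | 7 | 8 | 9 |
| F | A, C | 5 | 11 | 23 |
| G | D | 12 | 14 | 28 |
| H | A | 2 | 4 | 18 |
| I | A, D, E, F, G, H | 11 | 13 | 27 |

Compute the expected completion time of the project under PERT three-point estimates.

te_A = (5 + 4·8 + 11)/6 = 48/6 = 8
te_B = (9 + 4·13 + 17)/6 = 78/6 = 13
te_C = (9 + 4·11 + 19)/6 = 72/6 = 12
te_D = (3 + 4·6 + 9)/6 = 36/6 = 6
te_E = (7 + 4·8 + 9)/6 = 48/6 = 8
te_F = (5 + 4·11 + 23)/6 = 72/6 = 12
te_G = (12 + 4·14 + 28)/6 = 96/6 = 16
te_H = (2 + 4·4 + 18)/6 = 36/6 = 6
te_I = (11 + 4·13 + 27)/6 = 90/6 = 15

Forward pass:
ES_A = 0; EF_A = 8
ES_B = 0; EF_B = 13
ES_C = 13; EF_C = 13+12 = 25
ES_D = max(EF_A=8, EF_B=13) = 13; EF_D = 13+6 = 19
ES_E = max(EF_A=8, EF_C=25) = 25; EF_E = 25+8 = 33
ES_F = max(EF_A=8, EF_C=25) = 25; EF_F = 25+12 = 37
ES_G = 19; EF_G = 19+16 = 35
ES_H = 8; EF_H = 8+6 = 14
ES_I = max(EF_A=8, EF_D=19, EF_E=33, EF_F=37, EF_G=35, EF_H=14) = 37; EF_I = 37+15 = 52
Expected project duration μ = 52 days. Critical path: B → C → F → I.

52 days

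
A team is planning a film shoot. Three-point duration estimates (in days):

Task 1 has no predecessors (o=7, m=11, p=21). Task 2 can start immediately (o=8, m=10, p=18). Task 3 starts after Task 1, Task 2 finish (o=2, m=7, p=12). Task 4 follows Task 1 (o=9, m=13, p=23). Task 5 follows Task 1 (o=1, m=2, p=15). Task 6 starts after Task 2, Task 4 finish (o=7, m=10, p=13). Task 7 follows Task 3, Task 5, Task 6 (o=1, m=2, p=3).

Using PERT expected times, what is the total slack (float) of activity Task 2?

te_Task 1 = (7 + 4·11 + 21)/6 = 72/6 = 12
te_Task 2 = (8 + 4·10 + 18)/6 = 66/6 = 11
te_Task 3 = (2 + 4·7 + 12)/6 = 42/6 = 7
te_Task 4 = (9 + 4·13 + 23)/6 = 84/6 = 14
te_Task 5 = (1 + 4·2 + 15)/6 = 24/6 = 4
te_Task 6 = (7 + 4·10 + 13)/6 = 60/6 = 10
te_Task 7 = (1 + 4·2 + 3)/6 = 12/6 = 2

Forward pass:
ES_Task 1 = 0; EF_Task 1 = 12
ES_Task 2 = 0; EF_Task 2 = 11
ES_Task 3 = max(EF_Task 1=12, EF_Task 2=11) = 12; EF_Task 3 = 12+7 = 19
ES_Task 4 = 12; EF_Task 4 = 12+14 = 26
ES_Task 5 = 12; EF_Task 5 = 12+4 = 16
ES_Task 6 = max(EF_Task 2=11, EF_Task 4=26) = 26; EF_Task 6 = 26+10 = 36
ES_Task 7 = max(EF_Task 3=19, EF_Task 5=16, EF_Task 6=36) = 36; EF_Task 7 = 36+2 = 38
Expected project duration μ = 38 days. Critical path: Task 1 → Task 4 → Task 6 → Task 7.

Backward pass:
LF_Task 7 = 38; LS_Task 7 = 38−2 = 36
LF_Task 6 = LS_Task 7 = 36; LS_Task 6 = 36−10 = 26
LF_Task 5 = LS_Task 7 = 36; LS_Task 5 = 36−4 = 32
LF_Task 4 = LS_Task 6 = 26; LS_Task 4 = 26−14 = 12
LF_Task 3 = LS_Task 7 = 36; LS_Task 3 = 36−7 = 29
LF_Task 2 = min(LS_Task 3=29, LS_Task 6=26) = 26; LS_Task 2 = 26−11 = 15
LF_Task 1 = min(LS_Task 3=29, LS_Task 4=12, LS_Task 5=32) = 12; LS_Task 1 = 12−12 = 0
Slack_Task 2 = LS_Task 2 − ES_Task 2 = 15 − 0 = 15

15 days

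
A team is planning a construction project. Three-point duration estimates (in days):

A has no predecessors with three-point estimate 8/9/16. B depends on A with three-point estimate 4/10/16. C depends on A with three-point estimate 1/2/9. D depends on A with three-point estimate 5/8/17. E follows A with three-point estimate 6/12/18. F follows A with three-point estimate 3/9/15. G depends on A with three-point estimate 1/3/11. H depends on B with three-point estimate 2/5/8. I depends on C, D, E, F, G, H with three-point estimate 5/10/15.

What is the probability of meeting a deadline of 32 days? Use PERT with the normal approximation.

0.166

te_A = (8 + 4·9 + 16)/6 = 60/6 = 10; σ²_A = ((16−8)/6)² = 1.778
te_B = (4 + 4·10 + 16)/6 = 60/6 = 10; σ²_B = ((16−4)/6)² = 4.000
te_C = (1 + 4·2 + 9)/6 = 18/6 = 3; σ²_C = ((9−1)/6)² = 1.778
te_D = (5 + 4·8 + 17)/6 = 54/6 = 9; σ²_D = ((17−5)/6)² = 4.000
te_E = (6 + 4·12 + 18)/6 = 72/6 = 12; σ²_E = ((18−6)/6)² = 4.000
te_F = (3 + 4·9 + 15)/6 = 54/6 = 9; σ²_F = ((15−3)/6)² = 4.000
te_G = (1 + 4·3 + 11)/6 = 24/6 = 4; σ²_G = ((11−1)/6)² = 2.778
te_H = (2 + 4·5 + 8)/6 = 30/6 = 5; σ²_H = ((8−2)/6)² = 1.000
te_I = (5 + 4·10 + 15)/6 = 60/6 = 10; σ²_I = ((15−5)/6)² = 2.778

Forward pass:
ES_A = 0; EF_A = 10
ES_B = 10; EF_B = 10+10 = 20
ES_C = 10; EF_C = 10+3 = 13
ES_D = 10; EF_D = 10+9 = 19
ES_E = 10; EF_E = 10+12 = 22
ES_F = 10; EF_F = 10+9 = 19
ES_G = 10; EF_G = 10+4 = 14
ES_H = 20; EF_H = 20+5 = 25
ES_I = max(EF_C=13, EF_D=19, EF_E=22, EF_F=19, EF_G=14, EF_H=25) = 25; EF_I = 25+10 = 35
Expected project duration μ = 35 days. Critical path: A → B → H → I.

Variance along critical path = 1.778 + 4.000 + 1.000 + 2.778 = 9.556; σ = √9.556 = 3.091 days.
Z = (32 − 35) / 3.091 = -0.970
P(T ≤ 32) = Φ(-0.970) ≈ 0.166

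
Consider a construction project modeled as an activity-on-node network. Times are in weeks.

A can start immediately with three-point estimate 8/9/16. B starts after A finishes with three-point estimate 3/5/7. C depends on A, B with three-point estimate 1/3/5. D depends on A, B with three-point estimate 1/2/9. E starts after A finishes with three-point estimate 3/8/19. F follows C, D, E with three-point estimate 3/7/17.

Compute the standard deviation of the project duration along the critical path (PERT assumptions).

te_A = (8 + 4·9 + 16)/6 = 60/6 = 10; σ²_A = ((16−8)/6)² = 1.778
te_B = (3 + 4·5 + 7)/6 = 30/6 = 5; σ²_B = ((7−3)/6)² = 0.444
te_C = (1 + 4·3 + 5)/6 = 18/6 = 3; σ²_C = ((5−1)/6)² = 0.444
te_D = (1 + 4·2 + 9)/6 = 18/6 = 3; σ²_D = ((9−1)/6)² = 1.778
te_E = (3 + 4·8 + 19)/6 = 54/6 = 9; σ²_E = ((19−3)/6)² = 7.111
te_F = (3 + 4·7 + 17)/6 = 48/6 = 8; σ²_F = ((17−3)/6)² = 5.444

Forward pass:
ES_A = 0; EF_A = 10
ES_B = 10; EF_B = 10+5 = 15
ES_C = max(EF_A=10, EF_B=15) = 15; EF_C = 15+3 = 18
ES_D = max(EF_A=10, EF_B=15) = 15; EF_D = 15+3 = 18
ES_E = 10; EF_E = 10+9 = 19
ES_F = max(EF_C=18, EF_D=18, EF_E=19) = 19; EF_F = 19+8 = 27
Expected project duration μ = 27 weeks. Critical path: A → E → F.

Variance along critical path = 1.778 + 7.111 + 5.444 = 14.333
σ = √14.333 = 3.786 weeks

3.79 weeks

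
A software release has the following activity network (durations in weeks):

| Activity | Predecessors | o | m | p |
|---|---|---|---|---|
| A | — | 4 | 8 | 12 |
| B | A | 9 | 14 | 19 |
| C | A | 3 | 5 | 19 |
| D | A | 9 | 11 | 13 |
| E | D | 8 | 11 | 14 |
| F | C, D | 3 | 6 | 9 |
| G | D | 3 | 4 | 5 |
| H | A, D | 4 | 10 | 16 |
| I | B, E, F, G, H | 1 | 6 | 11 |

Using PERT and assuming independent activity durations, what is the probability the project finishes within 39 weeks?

0.890

te_A = (4 + 4·8 + 12)/6 = 48/6 = 8; σ²_A = ((12−4)/6)² = 1.778
te_B = (9 + 4·14 + 19)/6 = 84/6 = 14; σ²_B = ((19−9)/6)² = 2.778
te_C = (3 + 4·5 + 19)/6 = 42/6 = 7; σ²_C = ((19−3)/6)² = 7.111
te_D = (9 + 4·11 + 13)/6 = 66/6 = 11; σ²_D = ((13−9)/6)² = 0.444
te_E = (8 + 4·11 + 14)/6 = 66/6 = 11; σ²_E = ((14−8)/6)² = 1.000
te_F = (3 + 4·6 + 9)/6 = 36/6 = 6; σ²_F = ((9−3)/6)² = 1.000
te_G = (3 + 4·4 + 5)/6 = 24/6 = 4; σ²_G = ((5−3)/6)² = 0.111
te_H = (4 + 4·10 + 16)/6 = 60/6 = 10; σ²_H = ((16−4)/6)² = 4.000
te_I = (1 + 4·6 + 11)/6 = 36/6 = 6; σ²_I = ((11−1)/6)² = 2.778

Forward pass:
ES_A = 0; EF_A = 8
ES_B = 8; EF_B = 8+14 = 22
ES_C = 8; EF_C = 8+7 = 15
ES_D = 8; EF_D = 8+11 = 19
ES_E = 19; EF_E = 19+11 = 30
ES_F = max(EF_C=15, EF_D=19) = 19; EF_F = 19+6 = 25
ES_G = 19; EF_G = 19+4 = 23
ES_H = max(EF_A=8, EF_D=19) = 19; EF_H = 19+10 = 29
ES_I = max(EF_B=22, EF_E=30, EF_F=25, EF_G=23, EF_H=29) = 30; EF_I = 30+6 = 36
Expected project duration μ = 36 weeks. Critical path: A → D → E → I.

Variance along critical path = 1.778 + 0.444 + 1.000 + 2.778 = 6.000; σ = √6.000 = 2.449 weeks.
Z = (39 − 36) / 2.449 = 1.225
P(T ≤ 39) = Φ(1.225) ≈ 0.890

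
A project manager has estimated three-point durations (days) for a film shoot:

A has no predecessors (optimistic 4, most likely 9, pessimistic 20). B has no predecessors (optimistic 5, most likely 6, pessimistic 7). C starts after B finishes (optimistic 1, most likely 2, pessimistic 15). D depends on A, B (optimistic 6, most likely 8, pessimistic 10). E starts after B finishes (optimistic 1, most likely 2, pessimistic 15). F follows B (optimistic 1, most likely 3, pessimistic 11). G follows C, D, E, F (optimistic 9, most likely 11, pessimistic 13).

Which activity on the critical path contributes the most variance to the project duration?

A

te_A = (4 + 4·9 + 20)/6 = 60/6 = 10; σ²_A = ((20−4)/6)² = 7.111
te_B = (5 + 4·6 + 7)/6 = 36/6 = 6; σ²_B = ((7−5)/6)² = 0.111
te_C = (1 + 4·2 + 15)/6 = 24/6 = 4; σ²_C = ((15−1)/6)² = 5.444
te_D = (6 + 4·8 + 10)/6 = 48/6 = 8; σ²_D = ((10−6)/6)² = 0.444
te_E = (1 + 4·2 + 15)/6 = 24/6 = 4; σ²_E = ((15−1)/6)² = 5.444
te_F = (1 + 4·3 + 11)/6 = 24/6 = 4; σ²_F = ((11−1)/6)² = 2.778
te_G = (9 + 4·11 + 13)/6 = 66/6 = 11; σ²_G = ((13−9)/6)² = 0.444

Forward pass:
ES_A = 0; EF_A = 10
ES_B = 0; EF_B = 6
ES_C = 6; EF_C = 6+4 = 10
ES_D = max(EF_A=10, EF_B=6) = 10; EF_D = 10+8 = 18
ES_E = 6; EF_E = 6+4 = 10
ES_F = 6; EF_F = 6+4 = 10
ES_G = max(EF_C=10, EF_D=18, EF_E=10, EF_F=10) = 18; EF_G = 18+11 = 29
Expected project duration μ = 29 days. Critical path: A → D → G.

Variances on critical path: σ²_A=7.111, σ²_D=0.444, σ²_G=0.444.
Largest is σ²_A = 7.111.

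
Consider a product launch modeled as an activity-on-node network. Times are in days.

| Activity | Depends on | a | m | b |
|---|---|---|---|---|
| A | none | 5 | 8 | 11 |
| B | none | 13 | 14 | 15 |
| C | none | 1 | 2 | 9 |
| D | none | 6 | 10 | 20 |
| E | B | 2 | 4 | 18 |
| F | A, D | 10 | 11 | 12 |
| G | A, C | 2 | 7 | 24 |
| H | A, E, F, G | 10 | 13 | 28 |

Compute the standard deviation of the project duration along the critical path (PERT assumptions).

3.82 days

te_A = (5 + 4·8 + 11)/6 = 48/6 = 8; σ²_A = ((11−5)/6)² = 1.000
te_B = (13 + 4·14 + 15)/6 = 84/6 = 14; σ²_B = ((15−13)/6)² = 0.111
te_C = (1 + 4·2 + 9)/6 = 18/6 = 3; σ²_C = ((9−1)/6)² = 1.778
te_D = (6 + 4·10 + 20)/6 = 66/6 = 11; σ²_D = ((20−6)/6)² = 5.444
te_E = (2 + 4·4 + 18)/6 = 36/6 = 6; σ²_E = ((18−2)/6)² = 7.111
te_F = (10 + 4·11 + 12)/6 = 66/6 = 11; σ²_F = ((12−10)/6)² = 0.111
te_G = (2 + 4·7 + 24)/6 = 54/6 = 9; σ²_G = ((24−2)/6)² = 13.444
te_H = (10 + 4·13 + 28)/6 = 90/6 = 15; σ²_H = ((28−10)/6)² = 9.000

Forward pass:
ES_A = 0; EF_A = 8
ES_B = 0; EF_B = 14
ES_C = 0; EF_C = 3
ES_D = 0; EF_D = 11
ES_E = 14; EF_E = 14+6 = 20
ES_F = max(EF_A=8, EF_D=11) = 11; EF_F = 11+11 = 22
ES_G = max(EF_A=8, EF_C=3) = 8; EF_G = 8+9 = 17
ES_H = max(EF_A=8, EF_E=20, EF_F=22, EF_G=17) = 22; EF_H = 22+15 = 37
Expected project duration μ = 37 days. Critical path: D → F → H.

Variance along critical path = 5.444 + 0.111 + 9.000 = 14.556
σ = √14.556 = 3.815 days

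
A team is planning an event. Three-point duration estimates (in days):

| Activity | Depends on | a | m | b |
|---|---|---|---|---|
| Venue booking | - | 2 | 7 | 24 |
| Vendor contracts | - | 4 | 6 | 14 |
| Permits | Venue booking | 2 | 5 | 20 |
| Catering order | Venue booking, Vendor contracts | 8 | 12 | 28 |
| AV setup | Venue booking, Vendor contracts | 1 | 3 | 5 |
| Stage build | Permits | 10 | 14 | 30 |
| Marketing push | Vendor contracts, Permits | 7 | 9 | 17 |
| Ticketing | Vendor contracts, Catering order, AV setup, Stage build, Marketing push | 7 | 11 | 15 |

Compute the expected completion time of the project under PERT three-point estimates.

te_Venue booking = (2 + 4·7 + 24)/6 = 54/6 = 9
te_Vendor contracts = (4 + 4·6 + 14)/6 = 42/6 = 7
te_Permits = (2 + 4·5 + 20)/6 = 42/6 = 7
te_Catering order = (8 + 4·12 + 28)/6 = 84/6 = 14
te_AV setup = (1 + 4·3 + 5)/6 = 18/6 = 3
te_Stage build = (10 + 4·14 + 30)/6 = 96/6 = 16
te_Marketing push = (7 + 4·9 + 17)/6 = 60/6 = 10
te_Ticketing = (7 + 4·11 + 15)/6 = 66/6 = 11

Forward pass:
ES_Venue booking = 0; EF_Venue booking = 9
ES_Vendor contracts = 0; EF_Vendor contracts = 7
ES_Permits = 9; EF_Permits = 9+7 = 16
ES_Catering order = max(EF_Venue booking=9, EF_Vendor contracts=7) = 9; EF_Catering order = 9+14 = 23
ES_AV setup = max(EF_Venue booking=9, EF_Vendor contracts=7) = 9; EF_AV setup = 9+3 = 12
ES_Stage build = 16; EF_Stage build = 16+16 = 32
ES_Marketing push = max(EF_Vendor contracts=7, EF_Permits=16) = 16; EF_Marketing push = 16+10 = 26
ES_Ticketing = max(EF_Vendor contracts=7, EF_Catering order=23, EF_AV setup=12, EF_Stage build=32, EF_Marketing push=26) = 32; EF_Ticketing = 32+11 = 43
Expected project duration μ = 43 days. Critical path: Venue booking → Permits → Stage build → Ticketing.

43 days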